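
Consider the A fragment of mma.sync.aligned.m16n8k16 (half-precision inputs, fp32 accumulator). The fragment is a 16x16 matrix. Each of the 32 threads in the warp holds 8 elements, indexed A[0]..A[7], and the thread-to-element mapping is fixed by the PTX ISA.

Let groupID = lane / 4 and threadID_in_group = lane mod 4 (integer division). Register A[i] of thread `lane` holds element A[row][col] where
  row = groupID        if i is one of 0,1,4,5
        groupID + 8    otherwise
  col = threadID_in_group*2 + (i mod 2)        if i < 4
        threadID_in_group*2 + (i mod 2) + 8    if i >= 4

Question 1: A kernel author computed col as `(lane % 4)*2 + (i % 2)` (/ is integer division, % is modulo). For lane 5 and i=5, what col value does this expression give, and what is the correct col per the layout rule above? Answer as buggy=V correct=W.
buggy=3 correct=11

`(lane % 4)*2 + (i % 2)`[5,5]→3
5: G=1,T=1
[5] (1+0,1*2+1+8) = (1,11)
col: 3 vs 11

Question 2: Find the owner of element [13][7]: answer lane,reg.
r: 13->gid=5,r8=1  c: 7->c8=0,tid=3,i&1=1
L=5*4+3=23  i=0*4+1*2+1=3

23,3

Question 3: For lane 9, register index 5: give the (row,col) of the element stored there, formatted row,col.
lane 9->9/4=2, 9 mod 4=1
i=5  r:2+0->2  c:2·1+1+8->11

2,11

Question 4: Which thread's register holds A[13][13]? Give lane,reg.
r=13→G=5,rhi=1  c=13→chi=1,T=2,p=1
L=5*4+2=22  i=1*4+1*2+1=7

22,7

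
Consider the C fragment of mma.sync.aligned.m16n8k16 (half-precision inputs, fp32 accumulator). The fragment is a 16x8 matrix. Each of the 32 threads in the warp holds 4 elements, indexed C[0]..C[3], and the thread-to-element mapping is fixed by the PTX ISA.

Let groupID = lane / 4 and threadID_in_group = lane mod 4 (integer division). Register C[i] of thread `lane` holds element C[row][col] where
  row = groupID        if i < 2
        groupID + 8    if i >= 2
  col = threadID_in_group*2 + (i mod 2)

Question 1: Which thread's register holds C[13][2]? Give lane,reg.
21,2

r: 13->gid=5,r8=1  c: 2->tid=1,i&1=0
L=5*4+1=21  i=1*2+0=2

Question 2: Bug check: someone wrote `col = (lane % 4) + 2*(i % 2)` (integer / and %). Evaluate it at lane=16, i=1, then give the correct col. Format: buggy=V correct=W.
buggy=2 correct=1

`(lane % 4) + 2*(i % 2)`[16,1]→2
L=16→G=16>>2=4, T=16&3=0
[1]→row 4+0=4  col 0·2+1=1
col: 2 vs 1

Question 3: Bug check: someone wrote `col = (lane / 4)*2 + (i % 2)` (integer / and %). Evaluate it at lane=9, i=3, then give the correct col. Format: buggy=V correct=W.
buggy=5 correct=3

`(lane / 4)*2 + (i % 2)`[9,3]→5
L=9→G=9>>2=2, T=9&3=1
[3]→row 2+8=10  col 1·2+1=3
col: 5 vs 3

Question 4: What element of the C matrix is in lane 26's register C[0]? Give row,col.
26: g=6,t=2
[0] (6+0,2*2+0) = (6,4)

6,4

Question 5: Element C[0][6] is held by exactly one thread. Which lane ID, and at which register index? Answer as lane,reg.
r=0→G=0,rhi=0  c=6→T=3,p=0
L=0*4+3=3  i=0*2+0=0

3,0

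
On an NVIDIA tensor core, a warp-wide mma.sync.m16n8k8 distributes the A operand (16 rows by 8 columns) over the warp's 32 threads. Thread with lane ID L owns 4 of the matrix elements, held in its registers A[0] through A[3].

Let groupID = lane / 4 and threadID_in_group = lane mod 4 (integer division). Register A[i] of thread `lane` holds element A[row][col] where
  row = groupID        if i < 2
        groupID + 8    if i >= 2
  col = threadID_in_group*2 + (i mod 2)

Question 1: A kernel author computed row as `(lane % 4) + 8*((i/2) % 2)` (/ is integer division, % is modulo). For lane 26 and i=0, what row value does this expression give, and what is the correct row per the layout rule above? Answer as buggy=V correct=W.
`(lane % 4) + 8*((i/2) % 2)`[26,0]→2
lane 26: G=6 (26/4), T=2 (26%4)
i=0: r=6+0=6, c=2*2+0=4
row: 2 vs 6

buggy=2 correct=6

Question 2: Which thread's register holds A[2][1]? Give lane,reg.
8,1

r:2=>grp=2,rB=0  c:1=>tig=0,lo=1
L=2*4+0=8  i=0*2+1=1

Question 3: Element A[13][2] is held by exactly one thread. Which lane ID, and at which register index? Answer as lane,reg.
r=13->g=5,rb=1  c=2->t=1,b0=0
L=5*4+1=21  i=1*2+0=2

21,2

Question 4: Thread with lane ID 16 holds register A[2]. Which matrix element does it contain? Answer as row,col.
12,0

lane 16->16/4=4, 16 mod 4=0
i=2  r:4+8->12  c:2·0+0->0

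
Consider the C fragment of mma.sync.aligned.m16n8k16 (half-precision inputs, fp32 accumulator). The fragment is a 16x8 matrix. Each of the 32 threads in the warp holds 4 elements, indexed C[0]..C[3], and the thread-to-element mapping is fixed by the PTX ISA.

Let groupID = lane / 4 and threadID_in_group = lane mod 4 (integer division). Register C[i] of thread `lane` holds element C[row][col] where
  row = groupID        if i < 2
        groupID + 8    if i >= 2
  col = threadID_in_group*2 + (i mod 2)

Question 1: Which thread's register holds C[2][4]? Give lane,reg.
r: 2->gid=2,r8=0  c: 4->tid=2,i&1=0
L=2*4+2=10  i=0*2+0=0

10,0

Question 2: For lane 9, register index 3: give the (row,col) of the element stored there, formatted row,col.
lane 9->9/4=2, 9 mod 4=1
i=3  r:2+8->10  c:2·1+1->3

10,3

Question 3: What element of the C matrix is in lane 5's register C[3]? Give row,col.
9,3

L=5→G=5>>2=1, T=5&3=1
[3]→row 1+8=9  col 1·2+1=3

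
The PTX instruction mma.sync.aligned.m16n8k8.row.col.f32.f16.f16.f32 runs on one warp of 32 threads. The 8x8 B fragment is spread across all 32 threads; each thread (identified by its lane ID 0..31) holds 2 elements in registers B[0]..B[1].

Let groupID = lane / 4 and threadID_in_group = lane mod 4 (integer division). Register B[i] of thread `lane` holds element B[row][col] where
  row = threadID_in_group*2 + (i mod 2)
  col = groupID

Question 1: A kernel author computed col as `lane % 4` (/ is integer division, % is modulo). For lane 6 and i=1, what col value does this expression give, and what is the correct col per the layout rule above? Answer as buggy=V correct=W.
`lane % 4`[6,1]->2
L=6->g=6>>2=1, t=6&3=2
[1]->row 2·2+1=5  col g=1
col: 2 vs 1

buggy=2 correct=1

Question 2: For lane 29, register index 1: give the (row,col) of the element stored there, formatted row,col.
3,7

lane 29=>29/4=7, 29 mod 4=1
i=1  r:2·1+1=>3  c:7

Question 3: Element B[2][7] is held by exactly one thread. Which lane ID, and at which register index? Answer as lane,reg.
c:7=>grp=7  r:2=>tig=1,lo=0
L=7*4+1=29  i=0=0

29,0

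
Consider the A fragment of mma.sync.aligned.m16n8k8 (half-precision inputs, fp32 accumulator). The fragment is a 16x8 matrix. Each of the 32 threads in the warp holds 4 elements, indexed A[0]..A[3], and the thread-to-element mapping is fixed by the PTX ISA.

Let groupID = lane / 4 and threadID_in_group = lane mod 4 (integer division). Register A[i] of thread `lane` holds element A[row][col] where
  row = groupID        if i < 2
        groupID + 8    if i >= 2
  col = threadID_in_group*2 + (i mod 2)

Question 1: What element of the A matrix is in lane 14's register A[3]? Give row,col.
11,5

lane 14: gid=3 (14/4), tid=2 (14%4)
i=3: r=3+8=11, c=2*2+1=5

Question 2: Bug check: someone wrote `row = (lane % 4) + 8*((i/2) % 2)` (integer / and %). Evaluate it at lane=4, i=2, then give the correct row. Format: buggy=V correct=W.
`(lane % 4) + 8*((i/2) % 2)`[4,2]->8
L=4->g=4>>2=1, t=4&3=0
[2]->row 1+8=9  col 0·2+0=0
row: 8 vs 9

buggy=8 correct=9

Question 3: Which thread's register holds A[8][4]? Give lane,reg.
2,2

r=8⇒gr=0,Rb=1  c=4⇒th=2,odd=0
L=0*4+2=2  i=1*2+0=2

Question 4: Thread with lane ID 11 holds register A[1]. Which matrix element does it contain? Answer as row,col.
lane 11: gid=2 (11/4), tid=3 (11%4)
i=1: r=2+0=2, c=3*2+1=7

2,7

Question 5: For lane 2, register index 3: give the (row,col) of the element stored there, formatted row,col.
lane 2⇒2/4=0, 2 mod 4=2
i=3  r:0+8⇒8  c:2·2+1⇒5

8,5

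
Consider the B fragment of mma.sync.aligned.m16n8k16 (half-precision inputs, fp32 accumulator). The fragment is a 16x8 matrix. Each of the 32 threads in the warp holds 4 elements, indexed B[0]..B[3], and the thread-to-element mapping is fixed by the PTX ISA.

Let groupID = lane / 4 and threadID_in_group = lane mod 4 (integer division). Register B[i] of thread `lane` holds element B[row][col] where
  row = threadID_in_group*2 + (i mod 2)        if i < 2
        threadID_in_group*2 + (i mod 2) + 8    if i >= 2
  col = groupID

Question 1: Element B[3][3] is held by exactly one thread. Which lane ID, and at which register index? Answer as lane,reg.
13,1

c=3→G=3  r=3→rhi=0,T=1,p=1
L=3*4+1=13  i=0*2+1=1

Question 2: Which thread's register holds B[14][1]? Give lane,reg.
c=1⇒gr=1  r=14⇒Rb=1,th=3,odd=0
L=1*4+3=7  i=1*2+0=2

7,2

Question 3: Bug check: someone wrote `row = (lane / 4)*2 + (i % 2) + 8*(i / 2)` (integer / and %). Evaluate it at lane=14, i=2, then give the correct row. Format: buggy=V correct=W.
`(lane / 4)*2 + (i % 2) + 8*(i / 2)`[14,2]=>14
L=14=>grp=14>>2=3, tig=14&3=2
[2]=>row 2·2+0+8=12  col grp=3
row: 14 vs 12

buggy=14 correct=12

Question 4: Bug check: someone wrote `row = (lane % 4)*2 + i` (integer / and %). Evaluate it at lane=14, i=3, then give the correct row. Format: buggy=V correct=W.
`(lane % 4)*2 + i`[14,3]->7
lane 14->14/4=3, 14 mod 4=2
i=3  r:2·2+1+8->13  c:3
row: 7 vs 13

buggy=7 correct=13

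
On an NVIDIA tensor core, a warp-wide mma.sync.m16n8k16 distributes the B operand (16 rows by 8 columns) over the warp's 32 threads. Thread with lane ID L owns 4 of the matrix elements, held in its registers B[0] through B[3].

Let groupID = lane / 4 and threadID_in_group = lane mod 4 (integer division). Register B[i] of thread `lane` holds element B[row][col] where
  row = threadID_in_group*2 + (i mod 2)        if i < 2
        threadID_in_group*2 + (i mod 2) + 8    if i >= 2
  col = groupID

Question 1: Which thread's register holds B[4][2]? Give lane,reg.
c=2⇒gr=2  r=4⇒Rb=0,th=2,odd=0
L=2*4+2=10  i=0*2+0=0

10,0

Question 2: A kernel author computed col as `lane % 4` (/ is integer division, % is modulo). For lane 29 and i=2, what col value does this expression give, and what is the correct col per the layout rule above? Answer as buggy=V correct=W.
`lane % 4`[29,2]->1
L=29->gid=29>>2=7, tid=29&3=1
[2]->row 1·2+0+8=10  col gid=7
col: 1 vs 7

buggy=1 correct=7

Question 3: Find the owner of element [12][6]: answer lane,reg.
c=6⇒gr=6  r=12⇒Rb=1,th=2,odd=0
L=6*4+2=26  i=1*2+0=2

26,2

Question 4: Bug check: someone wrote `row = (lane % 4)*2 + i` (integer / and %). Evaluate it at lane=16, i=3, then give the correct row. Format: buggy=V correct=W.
buggy=3 correct=9

`(lane % 4)*2 + i`[16,3]->3
lane 16: g=4 (16/4), t=0 (16%4)
i=3: r=0*2+1+8=9, c=g=4
row: 3 vs 9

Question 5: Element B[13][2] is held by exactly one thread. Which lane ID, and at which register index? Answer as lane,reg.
c=2→G=2  r=13→rhi=1,T=2,p=1
L=2*4+2=10  i=1*2+1=3

10,3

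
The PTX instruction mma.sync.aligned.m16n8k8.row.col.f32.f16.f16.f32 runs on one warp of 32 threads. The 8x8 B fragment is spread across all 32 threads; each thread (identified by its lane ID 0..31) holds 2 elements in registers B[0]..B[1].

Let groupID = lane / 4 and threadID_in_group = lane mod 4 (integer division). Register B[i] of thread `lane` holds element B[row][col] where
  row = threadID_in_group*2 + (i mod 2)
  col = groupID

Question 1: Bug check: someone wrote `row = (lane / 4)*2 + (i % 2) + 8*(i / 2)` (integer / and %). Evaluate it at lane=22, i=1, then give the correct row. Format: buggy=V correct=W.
`(lane / 4)*2 + (i % 2) + 8*(i / 2)`[22,1]→11
lane 22→22/4=5, 22 mod 4=2
i=1  r:2·2+1→5  c:5
row: 11 vs 5

buggy=11 correct=5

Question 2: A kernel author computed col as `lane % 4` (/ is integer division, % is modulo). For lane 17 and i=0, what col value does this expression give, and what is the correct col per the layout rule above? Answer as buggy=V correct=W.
buggy=1 correct=4

`lane % 4`[17,0]=>1
L=17=>grp=17>>2=4, tig=17&3=1
[0]=>row 1·2+0=2  col grp=4
col: 1 vs 4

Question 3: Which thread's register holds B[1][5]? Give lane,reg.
20,1

c=5->g=5  r=1->t=0,b0=1
L=5*4+0=20  i=1=1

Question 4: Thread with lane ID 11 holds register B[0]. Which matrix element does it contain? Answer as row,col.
6,2

lane 11→11/4=2, 11 mod 4=3
i=0  r:2·3+0→6  c:2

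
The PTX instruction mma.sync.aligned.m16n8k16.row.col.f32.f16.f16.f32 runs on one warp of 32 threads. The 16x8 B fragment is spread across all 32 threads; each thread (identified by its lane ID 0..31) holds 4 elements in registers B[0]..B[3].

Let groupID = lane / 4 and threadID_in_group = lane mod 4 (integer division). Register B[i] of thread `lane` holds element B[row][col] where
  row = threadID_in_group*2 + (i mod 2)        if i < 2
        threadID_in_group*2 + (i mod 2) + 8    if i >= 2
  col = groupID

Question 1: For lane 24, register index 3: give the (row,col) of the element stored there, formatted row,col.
lane 24=>24/4=6, 24 mod 4=0
i=3  r:2·0+1+8=>9  c:6

9,6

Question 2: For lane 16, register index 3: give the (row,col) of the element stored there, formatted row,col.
9,4

L=16=>grp=16>>2=4, tig=16&3=0
[3]=>row 0·2+1+8=9  col grp=4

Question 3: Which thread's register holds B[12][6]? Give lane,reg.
26,2

c:6=>grp=6  r:12=>rB=1,tig=2,lo=0
L=6*4+2=26  i=1*2+0=2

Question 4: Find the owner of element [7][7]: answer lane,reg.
c=7⇒gr=7  r=7⇒Rb=0,th=3,odd=1
L=7*4+3=31  i=0*2+1=1

31,1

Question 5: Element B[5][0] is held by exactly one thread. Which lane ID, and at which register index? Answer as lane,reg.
2,1

c=0->g=0  r=5->rb=0,t=2,b0=1
L=0*4+2=2  i=0*2+1=1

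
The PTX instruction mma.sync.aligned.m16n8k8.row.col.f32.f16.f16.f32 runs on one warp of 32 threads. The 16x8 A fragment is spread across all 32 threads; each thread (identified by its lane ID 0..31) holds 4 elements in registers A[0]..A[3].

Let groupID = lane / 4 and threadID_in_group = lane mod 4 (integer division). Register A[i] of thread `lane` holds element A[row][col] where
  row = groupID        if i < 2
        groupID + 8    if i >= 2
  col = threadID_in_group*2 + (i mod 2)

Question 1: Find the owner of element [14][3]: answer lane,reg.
r=14→G=6,rhi=1  c=3→T=1,p=1
L=6*4+1=25  i=1*2+1=3

25,3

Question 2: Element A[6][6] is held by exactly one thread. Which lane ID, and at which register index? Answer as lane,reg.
27,0

r=6->g=6,rb=0  c=6->t=3,b0=0
L=6*4+3=27  i=0*2+0=0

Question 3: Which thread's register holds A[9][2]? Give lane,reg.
5,2

r=9⇒gr=1,Rb=1  c=2⇒th=1,odd=0
L=1*4+1=5  i=1*2+0=2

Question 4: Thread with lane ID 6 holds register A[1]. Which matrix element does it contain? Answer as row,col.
1,5

L=6→G=6>>2=1, T=6&3=2
[1]→row 1+0=1  col 2·2+1=5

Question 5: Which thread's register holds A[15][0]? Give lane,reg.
r=15->g=7,rb=1  c=0->t=0,b0=0
L=7*4+0=28  i=1*2+0=2

28,2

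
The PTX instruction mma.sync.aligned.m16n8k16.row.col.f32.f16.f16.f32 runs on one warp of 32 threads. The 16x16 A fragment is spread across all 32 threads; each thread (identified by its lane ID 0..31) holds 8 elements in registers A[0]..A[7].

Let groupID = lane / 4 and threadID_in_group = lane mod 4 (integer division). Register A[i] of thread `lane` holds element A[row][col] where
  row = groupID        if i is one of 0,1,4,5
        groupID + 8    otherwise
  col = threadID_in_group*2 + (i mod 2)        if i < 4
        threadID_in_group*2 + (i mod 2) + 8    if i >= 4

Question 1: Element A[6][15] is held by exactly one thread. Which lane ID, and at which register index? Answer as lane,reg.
r: 6->gid=6,r8=0  c: 15->c8=1,tid=3,i&1=1
L=6*4+3=27  i=1*4+0*2+1=5

27,5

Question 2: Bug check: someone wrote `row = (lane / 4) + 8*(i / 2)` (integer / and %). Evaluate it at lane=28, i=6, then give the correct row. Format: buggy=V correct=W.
buggy=31 correct=15

`(lane / 4) + 8*(i / 2)`[28,6]=>31
L=28=>grp=28>>2=7, tig=28&3=0
[6]=>row 7+8=15  col 0·2+0+8=8
row: 31 vs 15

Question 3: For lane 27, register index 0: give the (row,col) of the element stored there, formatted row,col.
6,6

lane 27: grp=6 (27/4), tig=3 (27%4)
i=0: r=6+0=6, c=3*2+0+0=6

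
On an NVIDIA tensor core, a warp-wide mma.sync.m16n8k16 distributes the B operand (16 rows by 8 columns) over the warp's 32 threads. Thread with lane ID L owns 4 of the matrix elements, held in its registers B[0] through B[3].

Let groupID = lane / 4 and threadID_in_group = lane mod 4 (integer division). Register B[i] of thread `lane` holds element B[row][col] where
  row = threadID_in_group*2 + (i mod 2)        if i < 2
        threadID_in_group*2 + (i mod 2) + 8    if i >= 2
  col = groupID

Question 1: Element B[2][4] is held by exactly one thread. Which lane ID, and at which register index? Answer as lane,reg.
17,0

c:4=>grp=4  r:2=>rB=0,tig=1,lo=0
L=4*4+1=17  i=0*2+0=0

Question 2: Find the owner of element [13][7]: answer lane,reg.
c: 7->gid=7  r: 13->r8=1,tid=2,i&1=1
L=7*4+2=30  i=1*2+1=3

30,3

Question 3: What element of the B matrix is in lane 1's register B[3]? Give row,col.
1: G=0,T=1
[3] (1*2+1+8,0) = (11,0)

11,0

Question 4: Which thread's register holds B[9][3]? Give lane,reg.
12,3

c:3=>grp=3  r:9=>rB=1,tig=0,lo=1
L=3*4+0=12  i=1*2+1=3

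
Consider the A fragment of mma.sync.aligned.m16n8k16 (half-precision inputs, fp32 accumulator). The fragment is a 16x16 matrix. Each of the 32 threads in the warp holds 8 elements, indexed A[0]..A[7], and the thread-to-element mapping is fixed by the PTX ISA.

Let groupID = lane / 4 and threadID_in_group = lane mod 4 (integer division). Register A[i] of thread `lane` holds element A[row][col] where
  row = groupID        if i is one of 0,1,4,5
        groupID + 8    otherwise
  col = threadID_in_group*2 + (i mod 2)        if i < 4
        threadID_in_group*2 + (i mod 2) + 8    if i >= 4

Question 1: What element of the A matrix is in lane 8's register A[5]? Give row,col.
lane 8=>8/4=2, 8 mod 4=0
i=5  r:2+0=>2  c:2·0+1+8=>9

2,9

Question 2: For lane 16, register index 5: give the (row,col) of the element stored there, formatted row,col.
4,9

L=16->g=16>>2=4, t=16&3=0
[5]->row 4+0=4  col 0·2+1+8=9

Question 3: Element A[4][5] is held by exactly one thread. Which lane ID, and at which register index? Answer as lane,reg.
r=4⇒gr=4,Rb=0  c=5⇒Cb=0,th=2,odd=1
L=4*4+2=18  i=0*4+0*2+1=1

18,1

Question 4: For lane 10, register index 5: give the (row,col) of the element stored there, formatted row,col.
2,13

lane 10: gr=2 (10/4), th=2 (10%4)
i=5: r=2+0=2, c=2*2+1+8=13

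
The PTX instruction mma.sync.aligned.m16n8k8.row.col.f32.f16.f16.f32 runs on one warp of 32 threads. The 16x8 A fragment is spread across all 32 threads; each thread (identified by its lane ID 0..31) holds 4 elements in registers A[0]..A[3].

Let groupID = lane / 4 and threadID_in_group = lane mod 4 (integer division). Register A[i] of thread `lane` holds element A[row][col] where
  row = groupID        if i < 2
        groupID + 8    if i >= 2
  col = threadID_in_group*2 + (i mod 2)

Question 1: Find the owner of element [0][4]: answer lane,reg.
2,0

r: 0->gid=0,r8=0  c: 4->tid=2,i&1=0
L=0*4+2=2  i=0*2+0=0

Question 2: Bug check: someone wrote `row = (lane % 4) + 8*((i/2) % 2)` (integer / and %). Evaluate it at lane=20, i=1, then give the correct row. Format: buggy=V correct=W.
`(lane % 4) + 8*((i/2) % 2)`[20,1]->0
lane 20->20/4=5, 20 mod 4=0
i=1  r:5+0->5  c:2·0+1->1
row: 0 vs 5

buggy=0 correct=5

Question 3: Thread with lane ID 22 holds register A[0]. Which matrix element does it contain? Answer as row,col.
22: G=5,T=2
[0] (5+0,2*2+0) = (5,4)

5,4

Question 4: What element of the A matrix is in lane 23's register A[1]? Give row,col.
lane 23->23/4=5, 23 mod 4=3
i=1  r:5+0->5  c:2·3+1->7

5,7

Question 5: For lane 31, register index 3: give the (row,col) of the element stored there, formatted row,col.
15,7

L=31→G=31>>2=7, T=31&3=3
[3]→row 7+8=15  col 3·2+1=7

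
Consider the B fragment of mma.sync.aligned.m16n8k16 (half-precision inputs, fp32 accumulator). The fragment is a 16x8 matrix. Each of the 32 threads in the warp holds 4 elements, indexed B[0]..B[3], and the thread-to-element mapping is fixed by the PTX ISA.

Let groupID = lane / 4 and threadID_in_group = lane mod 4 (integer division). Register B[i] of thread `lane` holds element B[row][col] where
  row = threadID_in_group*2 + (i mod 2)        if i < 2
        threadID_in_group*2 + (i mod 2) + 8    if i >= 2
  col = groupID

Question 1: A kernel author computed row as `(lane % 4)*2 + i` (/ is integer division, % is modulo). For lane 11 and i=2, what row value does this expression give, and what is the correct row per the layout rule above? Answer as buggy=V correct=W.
buggy=8 correct=14

`(lane % 4)*2 + i`[11,2]->8
lane 11->11/4=2, 11 mod 4=3
i=2  r:2·3+0+8->14  c:2
row: 8 vs 14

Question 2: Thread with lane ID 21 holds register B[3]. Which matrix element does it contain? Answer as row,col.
lane 21=>21/4=5, 21 mod 4=1
i=3  r:2·1+1+8=>11  c:5

11,5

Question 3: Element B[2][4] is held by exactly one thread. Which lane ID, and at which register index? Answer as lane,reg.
c=4→G=4  r=2→rhi=0,T=1,p=0
L=4*4+1=17  i=0*2+0=0

17,0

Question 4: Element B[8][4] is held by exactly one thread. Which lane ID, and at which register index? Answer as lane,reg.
c=4→G=4  r=8→rhi=1,T=0,p=0
L=4*4+0=16  i=1*2+0=2

16,2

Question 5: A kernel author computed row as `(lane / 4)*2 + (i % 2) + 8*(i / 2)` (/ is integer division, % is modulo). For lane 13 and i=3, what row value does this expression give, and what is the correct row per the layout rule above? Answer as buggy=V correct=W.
buggy=15 correct=11

`(lane / 4)*2 + (i % 2) + 8*(i / 2)`[13,3]=>15
lane 13: grp=3 (13/4), tig=1 (13%4)
i=3: r=1*2+1+8=11, c=grp=3
row: 15 vs 11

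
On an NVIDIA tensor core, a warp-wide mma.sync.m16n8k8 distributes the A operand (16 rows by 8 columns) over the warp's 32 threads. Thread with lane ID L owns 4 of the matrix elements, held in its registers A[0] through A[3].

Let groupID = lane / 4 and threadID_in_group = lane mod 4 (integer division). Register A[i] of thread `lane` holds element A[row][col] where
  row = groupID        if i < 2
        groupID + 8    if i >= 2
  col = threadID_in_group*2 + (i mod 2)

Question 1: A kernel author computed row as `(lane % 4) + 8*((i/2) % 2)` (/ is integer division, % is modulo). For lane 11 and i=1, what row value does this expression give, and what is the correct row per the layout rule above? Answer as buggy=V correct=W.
`(lane % 4) + 8*((i/2) % 2)`[11,1]→3
11: G=2,T=3
[1] (2+0,3*2+1) = (2,7)
row: 3 vs 2

buggy=3 correct=2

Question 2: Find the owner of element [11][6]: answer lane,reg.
15,2

r=11->g=3,rb=1  c=6->t=3,b0=0
L=3*4+3=15  i=1*2+0=2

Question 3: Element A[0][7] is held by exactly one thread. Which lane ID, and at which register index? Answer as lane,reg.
3,1

r=0->g=0,rb=0  c=7->t=3,b0=1
L=0*4+3=3  i=0*2+1=1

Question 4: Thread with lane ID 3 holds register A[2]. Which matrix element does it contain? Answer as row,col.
8,6

3: G=0,T=3
[2] (0+8,3*2+0) = (8,6)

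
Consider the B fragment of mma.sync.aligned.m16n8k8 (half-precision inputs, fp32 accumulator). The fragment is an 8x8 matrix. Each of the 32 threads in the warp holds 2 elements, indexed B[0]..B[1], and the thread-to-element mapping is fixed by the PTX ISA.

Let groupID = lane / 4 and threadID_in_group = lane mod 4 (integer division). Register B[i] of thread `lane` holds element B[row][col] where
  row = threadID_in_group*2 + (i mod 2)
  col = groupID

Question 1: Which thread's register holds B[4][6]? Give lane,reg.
c:6=>grp=6  r:4=>tig=2,lo=0
L=6*4+2=26  i=0=0

26,0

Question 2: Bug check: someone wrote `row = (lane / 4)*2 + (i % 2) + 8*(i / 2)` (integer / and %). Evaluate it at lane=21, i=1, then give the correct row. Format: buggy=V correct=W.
buggy=11 correct=3

`(lane / 4)*2 + (i % 2) + 8*(i / 2)`[21,1]->11
L=21->gid=21>>2=5, tid=21&3=1
[1]->row 1·2+1=3  col gid=5
row: 11 vs 3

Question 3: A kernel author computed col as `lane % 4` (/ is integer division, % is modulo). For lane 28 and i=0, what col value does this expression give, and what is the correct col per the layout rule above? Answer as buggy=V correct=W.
buggy=0 correct=7

`lane % 4`[28,0]→0
28: G=7,T=0
[0] (0*2+0,7) = (0,7)
col: 0 vs 7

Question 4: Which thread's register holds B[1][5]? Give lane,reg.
c=5->g=5  r=1->t=0,b0=1
L=5*4+0=20  i=1=1

20,1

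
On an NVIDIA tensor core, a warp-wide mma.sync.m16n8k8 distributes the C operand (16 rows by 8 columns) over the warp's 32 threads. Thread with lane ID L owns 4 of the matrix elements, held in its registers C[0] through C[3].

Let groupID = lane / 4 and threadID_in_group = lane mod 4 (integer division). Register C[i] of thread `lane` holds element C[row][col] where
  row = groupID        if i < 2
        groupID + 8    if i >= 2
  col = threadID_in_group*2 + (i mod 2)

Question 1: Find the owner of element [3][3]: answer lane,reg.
13,1

r=3->g=3,rb=0  c=3->t=1,b0=1
L=3*4+1=13  i=0*2+1=1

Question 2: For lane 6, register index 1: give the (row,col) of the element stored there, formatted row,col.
lane 6: grp=1 (6/4), tig=2 (6%4)
i=1: r=1+0=1, c=2*2+1=5

1,5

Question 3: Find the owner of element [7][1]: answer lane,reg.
r: 7->gid=7,r8=0  c: 1->tid=0,i&1=1
L=7*4+0=28  i=0*2+1=1

28,1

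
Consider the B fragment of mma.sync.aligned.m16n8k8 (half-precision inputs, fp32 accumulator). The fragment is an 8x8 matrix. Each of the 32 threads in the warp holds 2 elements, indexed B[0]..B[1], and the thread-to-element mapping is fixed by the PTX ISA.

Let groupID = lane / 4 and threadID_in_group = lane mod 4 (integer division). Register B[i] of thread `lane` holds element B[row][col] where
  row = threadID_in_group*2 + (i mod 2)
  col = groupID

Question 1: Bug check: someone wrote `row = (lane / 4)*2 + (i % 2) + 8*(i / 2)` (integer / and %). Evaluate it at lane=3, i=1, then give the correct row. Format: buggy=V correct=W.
buggy=1 correct=7

`(lane / 4)*2 + (i % 2) + 8*(i / 2)`[3,1]⇒1
lane 3: gr=0 (3/4), th=3 (3%4)
i=1: r=3*2+1=7, c=gr=0
row: 1 vs 7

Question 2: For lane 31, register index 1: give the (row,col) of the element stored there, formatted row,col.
7,7

L=31→G=31>>2=7, T=31&3=3
[1]→row 3·2+1=7  col G=7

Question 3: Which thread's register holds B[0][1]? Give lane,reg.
4,0

c=1⇒gr=1  r=0⇒th=0,odd=0
L=1*4+0=4  i=0=0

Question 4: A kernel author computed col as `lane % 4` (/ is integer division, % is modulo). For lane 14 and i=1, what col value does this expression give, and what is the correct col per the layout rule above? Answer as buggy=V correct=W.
buggy=2 correct=3

`lane % 4`[14,1]⇒2
lane 14⇒14/4=3, 14 mod 4=2
i=1  r:2·2+1⇒5  c:3
col: 2 vs 3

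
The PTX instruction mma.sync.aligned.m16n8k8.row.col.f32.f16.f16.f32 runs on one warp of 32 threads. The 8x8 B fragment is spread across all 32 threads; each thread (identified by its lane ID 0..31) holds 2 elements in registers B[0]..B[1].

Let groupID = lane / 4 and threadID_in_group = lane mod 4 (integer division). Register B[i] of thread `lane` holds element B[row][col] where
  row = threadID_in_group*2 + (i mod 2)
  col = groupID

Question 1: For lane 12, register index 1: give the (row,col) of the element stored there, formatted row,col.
1,3

lane 12⇒12/4=3, 12 mod 4=0
i=1  r:2·0+1⇒1  c:3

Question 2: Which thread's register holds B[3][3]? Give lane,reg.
c=3⇒gr=3  r=3⇒th=1,odd=1
L=3*4+1=13  i=1=1

13,1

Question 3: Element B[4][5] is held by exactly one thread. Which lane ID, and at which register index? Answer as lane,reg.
22,0

c=5⇒gr=5  r=4⇒th=2,odd=0
L=5*4+2=22  i=0=0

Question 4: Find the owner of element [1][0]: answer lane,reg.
c=0⇒gr=0  r=1⇒th=0,odd=1
L=0*4+0=0  i=1=1

0,1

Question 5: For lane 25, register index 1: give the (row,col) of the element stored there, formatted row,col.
3,6

25: g=6,t=1
[1] (1*2+1,6) = (3,6)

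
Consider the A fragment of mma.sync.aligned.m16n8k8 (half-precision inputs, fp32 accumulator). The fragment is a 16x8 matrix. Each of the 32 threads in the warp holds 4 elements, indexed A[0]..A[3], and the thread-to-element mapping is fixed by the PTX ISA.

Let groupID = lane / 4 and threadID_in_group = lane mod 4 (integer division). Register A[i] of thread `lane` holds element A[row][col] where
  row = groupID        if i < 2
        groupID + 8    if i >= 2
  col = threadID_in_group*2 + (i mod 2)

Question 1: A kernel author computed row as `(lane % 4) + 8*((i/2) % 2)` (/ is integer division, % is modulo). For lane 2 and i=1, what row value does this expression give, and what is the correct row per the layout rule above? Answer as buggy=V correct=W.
buggy=2 correct=0

`(lane % 4) + 8*((i/2) % 2)`[2,1]->2
2: gid=0,tid=2
[1] (0+0,2*2+1) = (0,5)
row: 2 vs 0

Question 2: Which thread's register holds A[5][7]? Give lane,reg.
23,1

r: 5->gid=5,r8=0  c: 7->tid=3,i&1=1
L=5*4+3=23  i=0*2+1=1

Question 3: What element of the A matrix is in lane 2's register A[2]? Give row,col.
L=2=>grp=2>>2=0, tig=2&3=2
[2]=>row 0+8=8  col 2·2+0=4

8,4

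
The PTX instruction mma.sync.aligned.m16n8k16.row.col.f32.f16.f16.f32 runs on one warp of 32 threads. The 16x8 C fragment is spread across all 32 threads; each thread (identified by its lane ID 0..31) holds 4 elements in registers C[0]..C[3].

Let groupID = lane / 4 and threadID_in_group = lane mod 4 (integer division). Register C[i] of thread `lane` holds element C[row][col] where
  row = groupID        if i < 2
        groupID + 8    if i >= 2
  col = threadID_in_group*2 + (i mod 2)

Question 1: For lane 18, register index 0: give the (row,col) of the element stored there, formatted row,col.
4,4

lane 18: G=4 (18/4), T=2 (18%4)
i=0: r=4+0=4, c=2*2+0=4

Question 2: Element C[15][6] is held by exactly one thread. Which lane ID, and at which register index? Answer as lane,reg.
r=15->g=7,rb=1  c=6->t=3,b0=0
L=7*4+3=31  i=1*2+0=2

31,2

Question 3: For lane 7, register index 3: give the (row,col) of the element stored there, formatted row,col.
lane 7=>7/4=1, 7 mod 4=3
i=3  r:1+8=>9  c:2·3+1=>7

9,7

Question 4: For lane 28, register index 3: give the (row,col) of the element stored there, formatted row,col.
15,1

lane 28⇒28/4=7, 28 mod 4=0
i=3  r:7+8⇒15  c:2·0+1⇒1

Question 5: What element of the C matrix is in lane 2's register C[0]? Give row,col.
lane 2->2/4=0, 2 mod 4=2
i=0  r:0+0->0  c:2·2+0->4

0,4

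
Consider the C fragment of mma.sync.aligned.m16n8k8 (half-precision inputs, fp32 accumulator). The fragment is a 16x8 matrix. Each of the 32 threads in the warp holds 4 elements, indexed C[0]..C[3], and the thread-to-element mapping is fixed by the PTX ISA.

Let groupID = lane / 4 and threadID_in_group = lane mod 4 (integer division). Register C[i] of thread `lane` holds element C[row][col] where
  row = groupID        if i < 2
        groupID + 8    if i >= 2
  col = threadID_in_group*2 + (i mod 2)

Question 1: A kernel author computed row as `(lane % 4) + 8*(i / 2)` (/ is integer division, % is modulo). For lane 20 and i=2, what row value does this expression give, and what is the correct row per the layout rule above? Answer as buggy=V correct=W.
`(lane % 4) + 8*(i / 2)`[20,2]⇒8
lane 20: gr=5 (20/4), th=0 (20%4)
i=2: r=5+8=13, c=0*2+0=0
row: 8 vs 13

buggy=8 correct=13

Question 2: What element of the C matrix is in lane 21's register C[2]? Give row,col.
13,2

L=21->gid=21>>2=5, tid=21&3=1
[2]->row 5+8=13  col 1·2+0=2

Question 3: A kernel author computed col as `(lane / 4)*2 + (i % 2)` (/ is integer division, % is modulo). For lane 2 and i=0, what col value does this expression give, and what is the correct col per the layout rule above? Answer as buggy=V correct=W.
buggy=0 correct=4

`(lane / 4)*2 + (i % 2)`[2,0]=>0
lane 2: grp=0 (2/4), tig=2 (2%4)
i=0: r=0+0=0, c=2*2+0=4
col: 0 vs 4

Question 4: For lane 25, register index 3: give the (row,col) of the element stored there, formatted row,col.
14,3

lane 25: G=6 (25/4), T=1 (25%4)
i=3: r=6+8=14, c=1*2+1=3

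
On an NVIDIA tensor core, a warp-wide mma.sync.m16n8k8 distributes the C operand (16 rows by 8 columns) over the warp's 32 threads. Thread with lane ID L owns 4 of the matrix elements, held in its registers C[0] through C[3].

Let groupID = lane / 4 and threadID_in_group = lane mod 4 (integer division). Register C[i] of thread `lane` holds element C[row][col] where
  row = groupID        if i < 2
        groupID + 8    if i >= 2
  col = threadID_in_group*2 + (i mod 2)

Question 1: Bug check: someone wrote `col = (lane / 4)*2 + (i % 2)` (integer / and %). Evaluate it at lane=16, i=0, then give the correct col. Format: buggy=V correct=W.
`(lane / 4)*2 + (i % 2)`[16,0]=>8
L=16=>grp=16>>2=4, tig=16&3=0
[0]=>row 4+0=4  col 0·2+0=0
col: 8 vs 0

buggy=8 correct=0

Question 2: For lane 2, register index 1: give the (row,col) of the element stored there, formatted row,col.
2: G=0,T=2
[1] (0+0,2*2+1) = (0,5)

0,5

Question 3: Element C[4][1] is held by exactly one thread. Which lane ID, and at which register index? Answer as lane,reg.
r=4⇒gr=4,Rb=0  c=1⇒th=0,odd=1
L=4*4+0=16  i=0*2+1=1

16,1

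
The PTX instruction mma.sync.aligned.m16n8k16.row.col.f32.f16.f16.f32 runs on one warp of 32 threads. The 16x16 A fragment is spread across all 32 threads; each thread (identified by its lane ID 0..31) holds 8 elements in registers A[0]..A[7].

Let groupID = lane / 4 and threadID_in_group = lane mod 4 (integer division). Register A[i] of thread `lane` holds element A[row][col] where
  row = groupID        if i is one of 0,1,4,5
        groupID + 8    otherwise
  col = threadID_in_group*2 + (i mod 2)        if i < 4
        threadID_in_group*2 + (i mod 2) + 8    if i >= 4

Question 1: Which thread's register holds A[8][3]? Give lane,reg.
r=8⇒gr=0,Rb=1  c=3⇒Cb=0,th=1,odd=1
L=0*4+1=1  i=0*4+1*2+1=3

1,3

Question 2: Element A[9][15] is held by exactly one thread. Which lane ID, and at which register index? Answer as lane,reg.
7,7

r: 9->gid=1,r8=1  c: 15->c8=1,tid=3,i&1=1
L=1*4+3=7  i=1*4+1*2+1=7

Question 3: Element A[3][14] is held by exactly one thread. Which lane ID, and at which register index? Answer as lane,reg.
15,4

r=3⇒gr=3,Rb=0  c=14⇒Cb=1,th=3,odd=0
L=3*4+3=15  i=1*4+0*2+0=4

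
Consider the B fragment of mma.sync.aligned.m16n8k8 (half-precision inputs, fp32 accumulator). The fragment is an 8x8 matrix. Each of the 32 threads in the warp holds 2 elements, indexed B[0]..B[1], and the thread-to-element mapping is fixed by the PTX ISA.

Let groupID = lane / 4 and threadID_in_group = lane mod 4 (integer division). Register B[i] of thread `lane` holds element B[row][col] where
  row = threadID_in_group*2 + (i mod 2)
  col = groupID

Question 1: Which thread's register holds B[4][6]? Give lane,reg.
c=6⇒gr=6  r=4⇒th=2,odd=0
L=6*4+2=26  i=0=0

26,0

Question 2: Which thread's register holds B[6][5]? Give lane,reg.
c=5→G=5  r=6→T=3,p=0
L=5*4+3=23  i=0=0

23,0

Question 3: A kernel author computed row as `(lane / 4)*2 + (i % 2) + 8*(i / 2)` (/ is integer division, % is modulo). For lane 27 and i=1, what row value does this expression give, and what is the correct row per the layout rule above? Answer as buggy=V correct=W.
`(lane / 4)*2 + (i % 2) + 8*(i / 2)`[27,1]->13
lane 27->27/4=6, 27 mod 4=3
i=1  r:2·3+1->7  c:6
row: 13 vs 7

buggy=13 correct=7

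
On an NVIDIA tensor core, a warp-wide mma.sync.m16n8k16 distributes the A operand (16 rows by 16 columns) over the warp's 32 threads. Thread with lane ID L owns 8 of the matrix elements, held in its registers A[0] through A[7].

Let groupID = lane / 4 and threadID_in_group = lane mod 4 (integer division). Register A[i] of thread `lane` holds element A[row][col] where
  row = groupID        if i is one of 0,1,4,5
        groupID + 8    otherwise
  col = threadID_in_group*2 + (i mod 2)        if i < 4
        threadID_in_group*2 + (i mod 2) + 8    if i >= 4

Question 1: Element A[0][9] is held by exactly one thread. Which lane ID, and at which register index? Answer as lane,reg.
0,5

r=0->g=0,rb=0  c=9->cb=1,t=0,b0=1
L=0*4+0=0  i=1*4+0*2+1=5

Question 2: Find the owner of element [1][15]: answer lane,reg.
r=1→G=1,rhi=0  c=15→chi=1,T=3,p=1
L=1*4+3=7  i=1*4+0*2+1=5

7,5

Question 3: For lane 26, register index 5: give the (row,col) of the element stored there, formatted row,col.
6,13

26: g=6,t=2
[5] (6+0,2*2+1+8) = (6,13)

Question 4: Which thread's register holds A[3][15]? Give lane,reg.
r=3⇒gr=3,Rb=0  c=15⇒Cb=1,th=3,odd=1
L=3*4+3=15  i=1*4+0*2+1=5

15,5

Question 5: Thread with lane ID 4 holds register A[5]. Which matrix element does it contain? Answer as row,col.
lane 4: gr=1 (4/4), th=0 (4%4)
i=5: r=1+0=1, c=0*2+1+8=9

1,9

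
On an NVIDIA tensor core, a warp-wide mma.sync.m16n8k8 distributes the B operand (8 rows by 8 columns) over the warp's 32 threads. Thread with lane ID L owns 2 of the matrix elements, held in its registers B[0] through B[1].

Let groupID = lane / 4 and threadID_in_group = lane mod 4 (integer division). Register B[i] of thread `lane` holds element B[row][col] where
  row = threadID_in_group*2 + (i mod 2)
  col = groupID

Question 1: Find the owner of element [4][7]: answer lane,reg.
c=7⇒gr=7  r=4⇒th=2,odd=0
L=7*4+2=30  i=0=0

30,0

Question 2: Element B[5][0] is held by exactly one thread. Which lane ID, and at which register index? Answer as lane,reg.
2,1

c: 0->gid=0  r: 5->tid=2,i&1=1
L=0*4+2=2  i=1=1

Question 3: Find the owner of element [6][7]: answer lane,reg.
c=7⇒gr=7  r=6⇒th=3,odd=0
L=7*4+3=31  i=0=0

31,0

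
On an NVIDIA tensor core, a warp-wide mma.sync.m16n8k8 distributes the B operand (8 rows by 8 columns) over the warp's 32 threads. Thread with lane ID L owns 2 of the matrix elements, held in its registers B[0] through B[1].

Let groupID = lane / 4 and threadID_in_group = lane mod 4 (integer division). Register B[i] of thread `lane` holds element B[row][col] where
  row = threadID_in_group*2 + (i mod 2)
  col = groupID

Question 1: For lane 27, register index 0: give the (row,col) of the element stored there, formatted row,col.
6,6

L=27⇒gr=27>>2=6, th=27&3=3
[0]⇒row 3·2+0=6  col gr=6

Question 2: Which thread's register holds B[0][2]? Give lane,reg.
8,0

c=2⇒gr=2  r=0⇒th=0,odd=0
L=2*4+0=8  i=0=0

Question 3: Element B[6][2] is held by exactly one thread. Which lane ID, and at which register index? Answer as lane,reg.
c:2=>grp=2  r:6=>tig=3,lo=0
L=2*4+3=11  i=0=0

11,0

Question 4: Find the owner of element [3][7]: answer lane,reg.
c:7=>grp=7  r:3=>tig=1,lo=1
L=7*4+1=29  i=1=1

29,1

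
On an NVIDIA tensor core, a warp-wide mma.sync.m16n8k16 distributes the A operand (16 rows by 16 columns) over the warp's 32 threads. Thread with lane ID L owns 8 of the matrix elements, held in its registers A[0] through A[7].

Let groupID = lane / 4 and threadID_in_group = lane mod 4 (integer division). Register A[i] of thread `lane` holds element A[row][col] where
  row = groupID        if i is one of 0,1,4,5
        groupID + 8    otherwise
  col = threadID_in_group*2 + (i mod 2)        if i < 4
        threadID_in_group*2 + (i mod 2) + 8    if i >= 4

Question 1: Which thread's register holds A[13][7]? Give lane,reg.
23,3

r: 13->gid=5,r8=1  c: 7->c8=0,tid=3,i&1=1
L=5*4+3=23  i=0*4+1*2+1=3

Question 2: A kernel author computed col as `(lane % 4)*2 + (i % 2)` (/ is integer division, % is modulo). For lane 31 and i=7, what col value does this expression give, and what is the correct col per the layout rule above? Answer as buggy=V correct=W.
`(lane % 4)*2 + (i % 2)`[31,7]->7
lane 31: g=7 (31/4), t=3 (31%4)
i=7: r=7+8=15, c=3*2+1+8=15
col: 7 vs 15

buggy=7 correct=15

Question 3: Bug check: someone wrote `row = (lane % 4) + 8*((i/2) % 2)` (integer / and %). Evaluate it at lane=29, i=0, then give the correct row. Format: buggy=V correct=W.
`(lane % 4) + 8*((i/2) % 2)`[29,0]→1
29: G=7,T=1
[0] (7+0,1*2+0+0) = (7,2)
row: 1 vs 7

buggy=1 correct=7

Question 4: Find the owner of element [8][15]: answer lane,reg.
r: 8->gid=0,r8=1  c: 15->c8=1,tid=3,i&1=1
L=0*4+3=3  i=1*4+1*2+1=7

3,7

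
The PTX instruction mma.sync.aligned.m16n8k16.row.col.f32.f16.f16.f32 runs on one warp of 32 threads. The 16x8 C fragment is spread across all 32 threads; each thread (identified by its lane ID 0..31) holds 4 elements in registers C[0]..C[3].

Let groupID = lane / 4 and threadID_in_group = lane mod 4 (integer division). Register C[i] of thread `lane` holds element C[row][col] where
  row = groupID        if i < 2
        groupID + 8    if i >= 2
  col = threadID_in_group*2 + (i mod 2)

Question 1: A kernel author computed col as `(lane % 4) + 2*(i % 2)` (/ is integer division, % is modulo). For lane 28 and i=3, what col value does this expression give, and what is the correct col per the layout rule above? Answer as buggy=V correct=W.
`(lane % 4) + 2*(i % 2)`[28,3]->2
lane 28->28/4=7, 28 mod 4=0
i=3  r:7+8->15  c:2·0+1->1
col: 2 vs 1

buggy=2 correct=1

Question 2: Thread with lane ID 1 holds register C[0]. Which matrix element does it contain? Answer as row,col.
0,2

lane 1: gid=0 (1/4), tid=1 (1%4)
i=0: r=0+0=0, c=1*2+0=2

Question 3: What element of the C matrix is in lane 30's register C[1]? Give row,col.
lane 30: g=7 (30/4), t=2 (30%4)
i=1: r=7+0=7, c=2*2+1=5

7,5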